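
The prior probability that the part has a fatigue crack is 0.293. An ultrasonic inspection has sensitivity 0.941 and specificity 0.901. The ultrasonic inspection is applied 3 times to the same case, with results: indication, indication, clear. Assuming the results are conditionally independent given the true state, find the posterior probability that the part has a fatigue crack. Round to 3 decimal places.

Posterior P(H) ≈ 0.710

With H the event that the part has a fatigue crack, the joint likelihood of the observed sequence is P(data|H) = 0.941·0.941·0.059 = 0.052243 and P(data|¬H) = 0.099·0.099·0.901 = 0.0088307.
Bayes: P(H|data) = 0.293·0.052243 / (0.293·0.052243 + 0.707·0.0088307) = 0.015307/0.021551 = 0.7103.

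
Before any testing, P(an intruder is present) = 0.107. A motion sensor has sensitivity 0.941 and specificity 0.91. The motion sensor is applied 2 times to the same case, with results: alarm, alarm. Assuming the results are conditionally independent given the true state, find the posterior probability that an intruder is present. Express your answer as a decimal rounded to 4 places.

Let H be the event that an intruder is present; start with P(H) = 0.107. P('alarm'|H) = 0.941, P('alarm'|¬H) = 0.09.
Update on result 1 ('alarm'): P(H) ← 0.941·0.1070 / (0.941·0.1070 + 0.09·0.8930) = 0.10069/0.18106 = 0.5561.
Update on result 2 ('alarm'): P(H) ← 0.941·0.5561 / (0.941·0.5561 + 0.09·0.4439) = 0.52330/0.56325 = 0.9291.

Posterior P(H) ≈ 0.9291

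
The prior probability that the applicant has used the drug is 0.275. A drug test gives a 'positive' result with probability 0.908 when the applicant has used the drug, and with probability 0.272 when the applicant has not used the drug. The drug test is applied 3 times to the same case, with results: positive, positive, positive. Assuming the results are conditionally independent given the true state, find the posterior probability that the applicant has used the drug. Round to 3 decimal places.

With H the event that the applicant has used the drug, the joint likelihood of the observed sequence is P(data|H) = 0.908·0.908·0.908 = 0.74861 and P(data|¬H) = 0.272·0.272·0.272 = 0.020124.
Bayes: P(H|data) = 0.275·0.74861 / (0.275·0.74861 + 0.725·0.020124) = 0.20587/0.22046 = 0.9338.

Posterior P(H) ≈ 0.934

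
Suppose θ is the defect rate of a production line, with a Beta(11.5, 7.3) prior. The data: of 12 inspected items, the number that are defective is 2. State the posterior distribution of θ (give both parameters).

The binomial likelihood is conjugate to the Beta prior: with 2 successes and 10 failures, the posterior is Beta(11.5+2, 7.3+10) = Beta(13.5, 17.3).

Posterior: Beta(13.5, 17.3)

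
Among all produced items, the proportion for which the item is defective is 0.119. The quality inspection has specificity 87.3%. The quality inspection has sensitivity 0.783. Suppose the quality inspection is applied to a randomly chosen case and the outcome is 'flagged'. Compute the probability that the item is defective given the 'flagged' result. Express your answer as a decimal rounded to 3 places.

P(H | E) ≈ 0.454

Let H be the event that the item is defective. P(H) = 0.119, so P(¬H) = 0.881. With E the 'flagged' result, P(E|H) = 0.783 and P(E|¬H) = 0.127.
P(E) = 0.783·0.119 + 0.127·0.881 = 0.093177 + 0.11189 = 0.20506.
By Bayes' theorem, P(H|E) = 0.093177 / 0.20506 = 0.454.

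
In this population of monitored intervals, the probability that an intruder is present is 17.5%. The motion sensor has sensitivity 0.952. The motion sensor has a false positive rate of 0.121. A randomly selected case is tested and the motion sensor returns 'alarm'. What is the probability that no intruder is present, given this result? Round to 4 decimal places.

Write H for 'an intruder is present'. Prior odds H:¬H = 0.175/0.825 = 0.21212. For the 'alarm' outcome, the likelihood ratio is 0.952/0.121 = 7.8678.
Posterior odds = 0.21212 × 7.8678 = 1.6689, so P(H|E) = 1.6689/(1+1.6689) = 0.6253. Then P(¬H|E) = 1 − 0.6253 = 0.3747.

P(¬H | E) ≈ 0.3747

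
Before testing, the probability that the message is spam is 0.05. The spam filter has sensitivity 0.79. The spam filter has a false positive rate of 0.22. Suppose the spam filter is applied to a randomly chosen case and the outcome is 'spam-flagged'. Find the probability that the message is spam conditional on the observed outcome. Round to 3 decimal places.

Write H for 'the message is spam'. Prior odds H:¬H = 0.05/0.95 = 0.052632. For the 'spam-flagged' outcome, the likelihood ratio is 0.79/0.22 = 3.5909.
Posterior odds = 0.052632 × 3.5909 = 0.18900, so P(H|E) = 0.18900/(1+0.18900) = 0.159.

P(H | E) ≈ 0.159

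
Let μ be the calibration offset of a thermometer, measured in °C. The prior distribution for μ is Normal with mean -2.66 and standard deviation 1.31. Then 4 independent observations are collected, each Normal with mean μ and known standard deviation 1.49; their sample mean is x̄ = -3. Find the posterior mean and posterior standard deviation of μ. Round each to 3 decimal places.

With known σ, the Normal prior is conjugate. Weight on the data is w = (n/σ²)/(n/σ² + 1/τ₀²) = 1.80172/(1.80172+0.582717) = 0.75562.
Posterior mean = w·x̄ + (1−w)·μ₀ = 0.75562·-3 + 0.24438·-2.66 = -2.917. Posterior variance = 1/(1.80172+0.582717) = 0.419386, so SD = 0.648.

Posterior mean ≈ -2.917; posterior SD ≈ 0.648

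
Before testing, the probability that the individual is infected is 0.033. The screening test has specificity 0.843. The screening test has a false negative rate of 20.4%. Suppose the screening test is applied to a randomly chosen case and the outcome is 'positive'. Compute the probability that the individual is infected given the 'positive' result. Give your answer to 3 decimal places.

Let H be the event that the individual is infected. P(H) = 0.033, so P(¬H) = 0.967. With E the 'positive' result, P(E|H) = 0.796 and P(E|¬H) = 0.157.
P(E) = 0.796·0.033 + 0.157·0.967 = 0.026268 + 0.15182 = 0.17809.
By Bayes' theorem, P(H|E) = 0.026268 / 0.17809 = 0.148.

P(H | E) ≈ 0.148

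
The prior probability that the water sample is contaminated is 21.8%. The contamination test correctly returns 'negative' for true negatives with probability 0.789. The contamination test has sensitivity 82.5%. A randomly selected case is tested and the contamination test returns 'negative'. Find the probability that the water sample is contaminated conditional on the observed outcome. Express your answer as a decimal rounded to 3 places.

Let H be the event that the water sample is contaminated. P(H) = 0.218, so P(¬H) = 0.782. With E the 'negative' result, P(E|H) = 0.175 and P(E|¬H) = 0.789.
P(E) = 0.175·0.218 + 0.789·0.782 = 0.038150 + 0.61700 = 0.65515.
By Bayes' theorem, P(H|E) = 0.038150 / 0.65515 = 0.058.

P(H | E) ≈ 0.058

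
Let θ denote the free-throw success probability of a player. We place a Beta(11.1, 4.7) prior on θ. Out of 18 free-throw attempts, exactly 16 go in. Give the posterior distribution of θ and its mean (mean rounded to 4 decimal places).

Posterior: Beta(27.1, 6.7); mean ≈ 0.8018

Observing 16 successes and 2 failures updates Beta(11.1, 4.7) by adding the success and failure counts to the two shape parameters: α = 11.1+16 = 27.1, β = 4.7+2 = 6.7.
Posterior mean = α/(α+β) = 27.1/33.8 = 0.8018.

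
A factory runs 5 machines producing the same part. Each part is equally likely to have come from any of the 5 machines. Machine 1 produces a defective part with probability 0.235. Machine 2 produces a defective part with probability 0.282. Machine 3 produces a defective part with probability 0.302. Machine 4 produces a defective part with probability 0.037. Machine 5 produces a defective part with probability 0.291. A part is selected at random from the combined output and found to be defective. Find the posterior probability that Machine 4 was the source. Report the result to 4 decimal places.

P(defective|M1) = 0.235; P(defective|M2) = 0.282; P(defective|M3) = 0.302; P(defective|M4) = 0.037; P(defective|M5) = 0.291.
Prior × likelihood for each source: 0.2·0.235=0.04700, 0.2·0.282=0.05640, 0.2·0.302=0.06040, 0.2·0.037=0.007400, 0.2·0.291=0.05820. Summing gives P(defective) = 0.22940.
P(Machine 4 | defective) = 0.007400 / 0.22940 = 0.0323.

Posterior probability ≈ 0.0323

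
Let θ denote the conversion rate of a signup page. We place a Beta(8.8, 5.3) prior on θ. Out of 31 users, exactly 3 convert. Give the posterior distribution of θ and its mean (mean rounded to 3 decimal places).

Posterior: Beta(11.8, 33.3); mean ≈ 0.262

Observing 3 successes and 28 failures updates Beta(8.8, 5.3) by adding the success and failure counts to the two shape parameters: α = 8.8+3 = 11.8, β = 5.3+28 = 33.3.
Posterior mean = α/(α+β) = 11.8/45.1 = 0.262.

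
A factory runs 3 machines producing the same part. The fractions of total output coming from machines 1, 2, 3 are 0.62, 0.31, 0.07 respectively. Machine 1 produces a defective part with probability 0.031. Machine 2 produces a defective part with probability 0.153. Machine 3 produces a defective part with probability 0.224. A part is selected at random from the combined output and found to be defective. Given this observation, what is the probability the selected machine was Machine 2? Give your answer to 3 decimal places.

Posterior probability ≈ 0.576

Tabulate prior·likelihood by source: [1] prior 0.62, lik 0.031, product 0.01922; [2] prior 0.31, lik 0.153, product 0.04743; [3] prior 0.07, lik 0.224, product 0.01568.
Normalizing constant = 0.082330; the posterior for Machine 2 is its product over the sum, 0.04743/0.082330 = 0.576.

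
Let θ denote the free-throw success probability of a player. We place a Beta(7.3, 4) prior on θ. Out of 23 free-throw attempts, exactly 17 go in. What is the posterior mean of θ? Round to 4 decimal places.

Observing 17 successes and 6 failures updates Beta(7.3, 4) by adding the success and failure counts to the two shape parameters: α = 7.3+17 = 24.3, β = 4+6 = 10.
E[θ | data] = 24.3/(24.3+10) = 0.7085.

Posterior mean ≈ 0.7085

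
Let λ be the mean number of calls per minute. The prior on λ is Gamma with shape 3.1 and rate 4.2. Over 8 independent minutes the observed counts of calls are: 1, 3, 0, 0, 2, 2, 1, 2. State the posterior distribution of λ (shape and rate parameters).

The Poisson likelihood adds the total count to the shape and the number of exposure periods to the rate. Here ∑xᵢ = 11 and n = 8, so shape 3.1→14.1 and rate 4.2→12.2.

Posterior: Gamma(shape=14.1, rate=12.2)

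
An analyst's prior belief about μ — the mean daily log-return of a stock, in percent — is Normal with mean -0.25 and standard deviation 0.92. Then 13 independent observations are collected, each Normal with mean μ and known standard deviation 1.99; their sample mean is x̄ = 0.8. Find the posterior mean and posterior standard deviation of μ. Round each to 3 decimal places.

Posterior mean ≈ 0.522; posterior SD ≈ 0.473

Prior precision 1/τ₀² = 1/0.92² = 1.18147; data precision n/σ² = 13/1.99² = 3.28275.
Posterior precision = 1.18147 + 3.28275 = 4.46422, giving posterior SD = 1/√4.46422 = 0.473.
Posterior mean = (1.18147·-0.25 + 3.28275·0.8) / 4.46422 = 0.522.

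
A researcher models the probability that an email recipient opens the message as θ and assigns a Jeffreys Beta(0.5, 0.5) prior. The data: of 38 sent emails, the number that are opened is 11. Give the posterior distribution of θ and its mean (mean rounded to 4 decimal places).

The binomial likelihood is conjugate to the Beta prior: with 11 successes and 27 failures, the posterior is Beta(0.5+11, 0.5+27) = Beta(11.5, 27.5).
E[θ | data] = 11.5/(11.5+27.5) = 0.2949.

Posterior: Beta(11.5, 27.5); mean ≈ 0.2949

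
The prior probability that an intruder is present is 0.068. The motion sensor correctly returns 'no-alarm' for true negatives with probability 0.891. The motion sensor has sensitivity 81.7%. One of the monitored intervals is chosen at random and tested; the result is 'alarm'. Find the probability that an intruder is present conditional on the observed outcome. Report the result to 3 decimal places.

P(H | E) ≈ 0.354

Let H be the event that an intruder is present. P(H) = 0.068, so P(¬H) = 0.932. With E the 'alarm' result, P(E|H) = 0.817 and P(E|¬H) = 0.109.
P(E) = 0.817·0.068 + 0.109·0.932 = 0.055556 + 0.10159 = 0.15714.
By Bayes' theorem, P(H|E) = 0.055556 / 0.15714 = 0.354.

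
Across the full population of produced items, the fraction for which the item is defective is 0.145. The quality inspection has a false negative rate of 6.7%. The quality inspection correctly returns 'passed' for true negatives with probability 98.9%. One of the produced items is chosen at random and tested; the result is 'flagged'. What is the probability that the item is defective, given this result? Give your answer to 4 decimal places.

P(H | E) ≈ 0.9350

Let H be the event that the item is defective. P(H) = 0.145, so P(¬H) = 0.855. With E the 'flagged' result, P(E|H) = 0.933 and P(E|¬H) = 0.011.
P(E) = 0.933·0.145 + 0.011·0.855 = 0.13528 + 0.0094050 = 0.14469.
By Bayes' theorem, P(H|E) = 0.13528 / 0.14469 = 0.9350.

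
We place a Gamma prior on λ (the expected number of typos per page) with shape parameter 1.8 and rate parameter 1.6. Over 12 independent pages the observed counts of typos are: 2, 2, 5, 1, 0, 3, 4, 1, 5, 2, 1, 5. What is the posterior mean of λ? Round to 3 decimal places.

Total count ∑xᵢ = 31 over n = 12 pages.
Gamma is conjugate to the Poisson likelihood: posterior is Gamma(shape = 1.8+31 = 32.8, rate = 1.6+12 = 13.6).
E[λ | data] = 32.8/13.6 = 2.412.

Posterior mean ≈ 2.412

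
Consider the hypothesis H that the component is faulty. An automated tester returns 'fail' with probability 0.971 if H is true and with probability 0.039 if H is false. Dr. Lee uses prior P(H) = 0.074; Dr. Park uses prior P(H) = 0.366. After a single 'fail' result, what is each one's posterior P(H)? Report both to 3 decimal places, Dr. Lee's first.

The likelihood ratio for a 'fail' result is 0.971/0.039 = 24.897.
Dr. Lee: prior odds 0.074/0.926 = 0.079914; posterior odds 1.9896; posterior probability 0.666.
Dr. Park: prior odds 0.366/0.634 = 0.57729; posterior odds 14.373; posterior probability 0.935.

Dr. Lee: 0.666; Dr. Park: 0.935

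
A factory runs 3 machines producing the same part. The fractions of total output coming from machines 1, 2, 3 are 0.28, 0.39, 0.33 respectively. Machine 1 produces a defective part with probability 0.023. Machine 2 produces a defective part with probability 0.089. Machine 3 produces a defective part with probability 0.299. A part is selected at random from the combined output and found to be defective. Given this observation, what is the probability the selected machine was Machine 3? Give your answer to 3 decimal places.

Posterior probability ≈ 0.706

Tabulate prior·likelihood by source: [1] prior 0.28, lik 0.023, product 0.006440; [2] prior 0.39, lik 0.089, product 0.03471; [3] prior 0.33, lik 0.299, product 0.09867.
Normalizing constant = 0.13982; the posterior for Machine 3 is its product over the sum, 0.09867/0.13982 = 0.706.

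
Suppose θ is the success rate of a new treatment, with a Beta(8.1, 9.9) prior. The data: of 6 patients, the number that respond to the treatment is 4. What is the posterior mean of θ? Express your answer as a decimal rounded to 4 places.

Observing 4 successes and 2 failures updates Beta(8.1, 9.9) by adding the success and failure counts to the two shape parameters: α = 8.1+4 = 12.1, β = 9.9+2 = 11.9.
E[θ | data] = 12.1/(12.1+11.9) = 0.5042.

Posterior mean ≈ 0.5042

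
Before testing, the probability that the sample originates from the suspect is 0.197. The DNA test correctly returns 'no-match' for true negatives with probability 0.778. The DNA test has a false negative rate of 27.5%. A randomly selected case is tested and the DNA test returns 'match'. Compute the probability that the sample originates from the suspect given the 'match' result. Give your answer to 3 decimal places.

Let H be the event that the sample originates from the suspect. P(H) = 0.197, so P(¬H) = 0.803. With E the 'match' result, P(E|H) = 0.725 and P(E|¬H) = 0.222.
P(E) = 0.725·0.197 + 0.222·0.803 = 0.14283 + 0.17827 = 0.32109.
By Bayes' theorem, P(H|E) = 0.14283 / 0.32109 = 0.445.

P(H | E) ≈ 0.445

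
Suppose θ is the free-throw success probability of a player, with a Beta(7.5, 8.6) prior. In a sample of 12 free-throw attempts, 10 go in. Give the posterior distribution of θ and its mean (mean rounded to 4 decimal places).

The binomial likelihood is conjugate to the Beta prior: with 10 successes and 2 failures, the posterior is Beta(7.5+10, 8.6+2) = Beta(17.5, 10.6).
Posterior mean = α/(α+β) = 17.5/28.1 = 0.6228.

Posterior: Beta(17.5, 10.6); mean ≈ 0.6228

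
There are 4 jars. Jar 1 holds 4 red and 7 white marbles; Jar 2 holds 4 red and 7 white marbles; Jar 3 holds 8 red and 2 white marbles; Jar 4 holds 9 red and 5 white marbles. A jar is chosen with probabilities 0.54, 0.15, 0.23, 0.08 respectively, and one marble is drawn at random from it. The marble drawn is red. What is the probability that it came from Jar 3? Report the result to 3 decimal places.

Posterior probability ≈ 0.378

P(red|Jar 1) = 0.3636; P(red|Jar 2) = 0.3636; P(red|Jar 3) = 0.8; P(red|Jar 4) = 0.6429.
Prior × likelihood for each source: 0.54·0.3636=0.1964, 0.15·0.3636=0.05455, 0.23·0.8=0.1840, 0.08·0.6429=0.05143. Summing gives P(red) = 0.48634.
P(Jar 3 | red) = 0.1840 / 0.48634 = 0.378.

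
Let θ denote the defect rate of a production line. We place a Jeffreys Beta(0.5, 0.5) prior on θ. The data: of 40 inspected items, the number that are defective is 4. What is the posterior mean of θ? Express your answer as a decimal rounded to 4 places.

The binomial likelihood is conjugate to the Beta prior: with 4 successes and 36 failures, the posterior is Beta(0.5+4, 0.5+36) = Beta(4.5, 36.5).
E[θ | data] = 4.5/(4.5+36.5) = 0.1098.

Posterior mean ≈ 0.1098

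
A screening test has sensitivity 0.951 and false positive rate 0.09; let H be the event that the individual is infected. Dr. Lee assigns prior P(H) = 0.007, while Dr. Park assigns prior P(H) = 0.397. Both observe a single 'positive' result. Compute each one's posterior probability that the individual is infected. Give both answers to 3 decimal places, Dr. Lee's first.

The likelihood ratio for a 'positive' result is 0.951/0.09 = 10.567.
Dr. Lee: prior odds 0.007/0.993 = 0.0070493; posterior odds 0.074488; posterior probability 0.069.
Dr. Park: prior odds 0.397/0.603 = 0.65837; posterior odds 6.9568; posterior probability 0.874.

Dr. Lee: 0.069; Dr. Park: 0.874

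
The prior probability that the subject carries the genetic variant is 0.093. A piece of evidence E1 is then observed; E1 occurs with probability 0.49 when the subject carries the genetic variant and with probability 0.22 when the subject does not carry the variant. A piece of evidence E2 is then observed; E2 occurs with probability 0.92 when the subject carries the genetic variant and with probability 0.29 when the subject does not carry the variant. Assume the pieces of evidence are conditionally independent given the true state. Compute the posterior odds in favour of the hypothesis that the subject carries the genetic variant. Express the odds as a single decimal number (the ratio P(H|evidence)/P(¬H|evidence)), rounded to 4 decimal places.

Posterior odds ≈ 0.7245

Prior odds = 0.093/(1−0.093) = 0.10254. In log-odds, ln(0.10254) = -2.2775.
Add log likelihood ratios: ln(2.2273) + ln(3.1724) = 1.9553.
Posterior log-odds = -0.32227, so posterior odds = exp(-0.32227) = 0.72450.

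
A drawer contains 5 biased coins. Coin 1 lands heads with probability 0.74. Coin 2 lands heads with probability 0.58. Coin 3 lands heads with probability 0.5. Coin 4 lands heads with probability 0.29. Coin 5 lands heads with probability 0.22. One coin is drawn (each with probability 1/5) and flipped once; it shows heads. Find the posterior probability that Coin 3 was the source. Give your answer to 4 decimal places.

P(heads|C1) = 0.74; P(heads|C2) = 0.58; P(heads|C3) = 0.5; P(heads|C4) = 0.29; P(heads|C5) = 0.22.
Prior × likelihood for each source: 0.2·0.74=0.1480, 0.2·0.58=0.1160, 0.2·0.5=0.1000, 0.2·0.29=0.05800, 0.2·0.22=0.04400. Summing gives P(heads) = 0.46600.
P(Coin 3 | heads) = 0.1000 / 0.46600 = 0.2146.

Posterior probability ≈ 0.2146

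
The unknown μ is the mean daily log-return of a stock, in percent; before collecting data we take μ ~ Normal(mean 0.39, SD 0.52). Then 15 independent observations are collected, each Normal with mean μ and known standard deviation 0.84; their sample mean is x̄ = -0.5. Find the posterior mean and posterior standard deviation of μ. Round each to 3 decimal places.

Posterior mean ≈ -0.368; posterior SD ≈ 0.200

Prior precision 1/τ₀² = 1/0.52² = 3.69822; data precision n/σ² = 15/0.84² = 21.2585.
Posterior precision = 3.69822 + 21.2585 = 24.9567, giving posterior SD = 1/√24.9567 = 0.200.
Posterior mean = (3.69822·0.39 + 21.2585·-0.5) / 24.9567 = -0.368.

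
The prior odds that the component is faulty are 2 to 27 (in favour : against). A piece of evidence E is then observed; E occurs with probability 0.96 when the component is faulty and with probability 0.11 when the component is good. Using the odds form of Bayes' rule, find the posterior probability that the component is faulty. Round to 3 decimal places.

Prior odds = 2/27 = 0.074074. In log-odds, ln(0.074074) = -2.6027.
Add log likelihood ratio: ln(8.7273) = 2.1665.
Posterior log-odds = -0.43624, so posterior odds = exp(-0.43624) = 0.64646. Converting, P(H|E) = 0.64646/1.6465 = 0.393.

Posterior probability ≈ 0.393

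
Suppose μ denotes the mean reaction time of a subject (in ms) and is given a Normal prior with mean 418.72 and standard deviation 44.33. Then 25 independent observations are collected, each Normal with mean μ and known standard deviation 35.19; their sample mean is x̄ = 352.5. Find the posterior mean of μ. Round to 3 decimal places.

With known σ, the Normal prior is conjugate. Weight on the data is w = (n/σ²)/(n/σ² + 1/τ₀²) = 0.0201884/(0.0201884+0.00050887) = 0.97541.
Posterior mean = w·x̄ + (1−w)·μ₀ = 0.97541·352.5 + 0.024586·418.72 = 354.128.

Posterior mean ≈ 354.128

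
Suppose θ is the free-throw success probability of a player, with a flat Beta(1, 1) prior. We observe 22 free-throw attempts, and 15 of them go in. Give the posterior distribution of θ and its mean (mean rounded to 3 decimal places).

The binomial likelihood is conjugate to the Beta prior: with 15 successes and 7 failures, the posterior is Beta(1+15, 1+7) = Beta(16, 8).
Posterior mean = α/(α+β) = 16/24 = 0.667.

Posterior: Beta(16, 8); mean ≈ 0.667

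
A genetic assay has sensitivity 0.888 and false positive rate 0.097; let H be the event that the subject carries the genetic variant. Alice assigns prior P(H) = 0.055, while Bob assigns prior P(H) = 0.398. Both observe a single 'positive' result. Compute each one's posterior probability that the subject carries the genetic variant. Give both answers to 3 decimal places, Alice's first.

The likelihood ratio for a 'positive' result is 0.888/0.097 = 9.1546.
Alice: prior odds 0.055/0.945 = 0.058201; posterior odds 0.53281; posterior probability 0.348.
Bob: prior odds 0.398/0.602 = 0.66113; posterior odds 6.0524; posterior probability 0.858.

Alice: 0.348; Bob: 0.858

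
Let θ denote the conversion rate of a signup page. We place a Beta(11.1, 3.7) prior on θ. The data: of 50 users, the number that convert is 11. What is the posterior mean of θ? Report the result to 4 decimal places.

Posterior mean ≈ 0.3410

Observing 11 successes and 39 failures updates Beta(11.1, 3.7) by adding the success and failure counts to the two shape parameters: α = 11.1+11 = 22.1, β = 3.7+39 = 42.7.
Posterior mean = α/(α+β) = 22.1/64.8 = 0.3410.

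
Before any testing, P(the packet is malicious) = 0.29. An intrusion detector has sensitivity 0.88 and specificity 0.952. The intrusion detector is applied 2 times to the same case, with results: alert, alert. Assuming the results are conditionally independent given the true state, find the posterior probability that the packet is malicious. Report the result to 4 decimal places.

Posterior P(H) ≈ 0.9928

With H the event that the packet is malicious, the joint likelihood of the observed sequence is P(data|H) = 0.88·0.88 = 0.77440 and P(data|¬H) = 0.048·0.048 = 0.0023040.
Bayes: P(H|data) = 0.29·0.77440 / (0.29·0.77440 + 0.71·0.0023040) = 0.22458/0.22621 = 0.9928.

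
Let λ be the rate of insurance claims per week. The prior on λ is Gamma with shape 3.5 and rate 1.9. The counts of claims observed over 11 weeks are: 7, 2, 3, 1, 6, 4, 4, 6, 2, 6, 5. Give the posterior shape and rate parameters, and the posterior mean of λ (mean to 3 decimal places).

Posterior: Gamma(shape=49.5, rate=12.9); mean ≈ 3.837

The Poisson likelihood adds the total count to the shape and the number of exposure periods to the rate. Here ∑xᵢ = 46 and n = 11, so shape 3.5→49.5 and rate 1.9→12.9.
Posterior mean = shape/rate = 49.5/12.9 = 3.837.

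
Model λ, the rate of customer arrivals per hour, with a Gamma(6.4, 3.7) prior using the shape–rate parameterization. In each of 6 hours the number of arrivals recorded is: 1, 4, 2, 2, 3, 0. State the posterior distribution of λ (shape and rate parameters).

Posterior: Gamma(shape=18.4, rate=9.7)

Total count ∑xᵢ = 12 over n = 6 hours.
Gamma is conjugate to the Poisson likelihood: posterior is Gamma(shape = 6.4+12 = 18.4, rate = 3.7+6 = 9.7).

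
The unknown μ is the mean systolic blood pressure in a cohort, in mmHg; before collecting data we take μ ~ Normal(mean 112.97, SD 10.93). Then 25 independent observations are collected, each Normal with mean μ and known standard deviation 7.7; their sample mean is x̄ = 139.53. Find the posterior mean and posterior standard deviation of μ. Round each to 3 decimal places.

Posterior mean ≈ 139.013; posterior SD ≈ 1.525

With known σ, the Normal prior is conjugate. Weight on the data is w = (n/σ²)/(n/σ² + 1/τ₀²) = 0.421656/(0.421656+0.00837066) = 0.98053.
Posterior mean = w·x̄ + (1−w)·μ₀ = 0.98053·139.53 + 0.019465·112.97 = 139.013. Posterior variance = 1/(0.421656+0.00837066) = 2.32544, so SD = 1.525.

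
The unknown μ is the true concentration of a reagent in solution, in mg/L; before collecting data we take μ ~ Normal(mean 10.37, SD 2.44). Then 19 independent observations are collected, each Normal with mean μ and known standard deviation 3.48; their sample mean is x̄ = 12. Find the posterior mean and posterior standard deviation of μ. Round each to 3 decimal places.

Posterior mean ≈ 11.842; posterior SD ≈ 0.759

With known σ, the Normal prior is conjugate. Weight on the data is w = (n/σ²)/(n/σ² + 1/τ₀²) = 1.56890/(1.56890+0.167966) = 0.90329.
Posterior mean = w·x̄ + (1−w)·μ₀ = 0.90329·12 + 0.096706·10.37 = 11.842. Posterior variance = 1/(1.56890+0.167966) = 0.575750, so SD = 0.759.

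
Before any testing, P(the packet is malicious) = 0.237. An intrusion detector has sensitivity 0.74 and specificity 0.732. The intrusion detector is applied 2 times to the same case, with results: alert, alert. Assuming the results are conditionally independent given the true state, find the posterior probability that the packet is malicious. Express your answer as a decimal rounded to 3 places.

Posterior P(H) ≈ 0.703

With H the event that the packet is malicious, the joint likelihood of the observed sequence is P(data|H) = 0.74·0.74 = 0.54760 and P(data|¬H) = 0.268·0.268 = 0.071824.
Bayes: P(H|data) = 0.237·0.54760 / (0.237·0.54760 + 0.763·0.071824) = 0.12978/0.18458 = 0.7031.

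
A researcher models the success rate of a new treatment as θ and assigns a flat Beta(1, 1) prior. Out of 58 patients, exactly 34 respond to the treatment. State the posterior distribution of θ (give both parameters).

Posterior: Beta(35, 25)

The binomial likelihood is conjugate to the Beta prior: with 34 successes and 24 failures, the posterior is Beta(1+34, 1+24) = Beta(35, 25).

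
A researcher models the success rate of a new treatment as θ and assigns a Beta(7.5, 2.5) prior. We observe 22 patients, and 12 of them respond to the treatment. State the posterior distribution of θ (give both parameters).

Posterior: Beta(19.5, 12.5)

The binomial likelihood is conjugate to the Beta prior: with 12 successes and 10 failures, the posterior is Beta(7.5+12, 2.5+10) = Beta(19.5, 12.5).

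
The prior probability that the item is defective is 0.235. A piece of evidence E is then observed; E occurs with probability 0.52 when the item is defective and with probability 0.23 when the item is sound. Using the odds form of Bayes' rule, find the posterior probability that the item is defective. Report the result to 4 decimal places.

Prior odds = 0.235/(1−0.235) = 0.30719.
Likelihood ratio for E = 0.52/0.23 = 2.2609.
Posterior odds = prior odds × LR = 0.69452.
Posterior probability = odds/(1+odds) = 0.69452/1.6945 = 0.4099.

Posterior probability ≈ 0.4099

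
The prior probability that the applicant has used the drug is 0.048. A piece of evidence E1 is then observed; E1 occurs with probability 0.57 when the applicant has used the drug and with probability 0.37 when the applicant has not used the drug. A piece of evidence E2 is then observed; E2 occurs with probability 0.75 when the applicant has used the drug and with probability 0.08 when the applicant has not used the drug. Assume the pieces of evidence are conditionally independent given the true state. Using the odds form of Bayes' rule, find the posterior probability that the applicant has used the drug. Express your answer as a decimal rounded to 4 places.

Prior odds = 0.048/(1−0.048) = 0.050420. In log-odds, ln(0.050420) = -2.9874.
Add log likelihood ratios: ln(1.5405) + ln(9.3750) = 2.6702.
Posterior log-odds = -0.31718, so posterior odds = exp(-0.31718) = 0.72820. Converting, P(H|E) = 0.72820/1.7282 = 0.4214.

Posterior probability ≈ 0.4214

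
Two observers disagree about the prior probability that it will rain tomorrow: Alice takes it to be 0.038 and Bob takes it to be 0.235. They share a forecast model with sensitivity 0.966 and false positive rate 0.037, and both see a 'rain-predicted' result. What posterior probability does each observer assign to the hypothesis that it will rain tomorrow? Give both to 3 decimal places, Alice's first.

Alice: 0.508; Bob: 0.889

P('+'|H) = 0.966, P('+'|¬H) = 0.037.
Alice: numerator 0.966·0.038 = 0.036708; evidence = 0.036708+0.037·0.962 = 0.072302; posterior = 0.508.
Bob: numerator 0.966·0.235 = 0.22701; evidence = 0.22701+0.037·0.765 = 0.25532; posterior = 0.889.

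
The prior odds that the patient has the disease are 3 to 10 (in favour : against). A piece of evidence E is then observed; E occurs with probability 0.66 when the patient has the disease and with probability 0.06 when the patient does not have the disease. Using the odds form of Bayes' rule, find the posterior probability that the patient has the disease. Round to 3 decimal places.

Prior odds = 3/10 = 0.30000.
Likelihood ratio for E = 0.66/0.06 = 11.000.
Posterior odds = prior odds × LR = 3.3000.
Posterior probability = odds/(1+odds) = 3.3000/4.3000 = 0.767.

Posterior probability ≈ 0.767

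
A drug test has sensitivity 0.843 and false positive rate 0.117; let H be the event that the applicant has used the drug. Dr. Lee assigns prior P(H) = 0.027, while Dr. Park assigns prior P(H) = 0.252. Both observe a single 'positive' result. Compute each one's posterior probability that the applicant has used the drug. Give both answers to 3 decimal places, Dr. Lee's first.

Dr. Lee: 0.167; Dr. Park: 0.708

P('+'|H) = 0.843, P('+'|¬H) = 0.117.
Dr. Lee: numerator 0.843·0.027 = 0.022761; evidence = 0.022761+0.117·0.973 = 0.13660; posterior = 0.167.
Dr. Park: numerator 0.843·0.252 = 0.21244; evidence = 0.21244+0.117·0.748 = 0.29995; posterior = 0.708.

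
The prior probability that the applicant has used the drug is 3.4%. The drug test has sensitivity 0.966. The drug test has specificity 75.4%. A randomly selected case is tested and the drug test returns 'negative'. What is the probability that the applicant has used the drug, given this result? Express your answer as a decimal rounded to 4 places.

P(H | E) ≈ 0.0016

Let H be the event that the applicant has used the drug. P(H) = 0.034, so P(¬H) = 0.966. With E the 'negative' result, P(E|H) = 0.034 and P(E|¬H) = 0.754.
P(E) = 0.034·0.034 + 0.754·0.966 = 0.0011560 + 0.72836 = 0.72952.
By Bayes' theorem, P(H|E) = 0.0011560 / 0.72952 = 0.0016.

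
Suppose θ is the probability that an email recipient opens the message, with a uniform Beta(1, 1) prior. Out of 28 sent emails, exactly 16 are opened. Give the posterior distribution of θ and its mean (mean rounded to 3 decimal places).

Observing 16 successes and 12 failures updates Beta(1, 1) by adding the success and failure counts to the two shape parameters: α = 1+16 = 17, β = 1+12 = 13.
Posterior mean = α/(α+β) = 17/30 = 0.567.

Posterior: Beta(17, 13); mean ≈ 0.567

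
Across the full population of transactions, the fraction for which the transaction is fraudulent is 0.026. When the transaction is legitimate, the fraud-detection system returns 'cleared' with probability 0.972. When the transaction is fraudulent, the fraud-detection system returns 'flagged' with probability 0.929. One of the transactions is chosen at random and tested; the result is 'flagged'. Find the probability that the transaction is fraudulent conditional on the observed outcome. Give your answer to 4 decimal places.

Let H be the event that the transaction is fraudulent. P(H) = 0.026, so P(¬H) = 0.974. With E the 'flagged' result, P(E|H) = 0.929 and P(E|¬H) = 0.028.
P(E) = 0.929·0.026 + 0.028·0.974 = 0.024154 + 0.027272 = 0.051426.
By Bayes' theorem, P(H|E) = 0.024154 / 0.051426 = 0.4697.

P(H | E) ≈ 0.4697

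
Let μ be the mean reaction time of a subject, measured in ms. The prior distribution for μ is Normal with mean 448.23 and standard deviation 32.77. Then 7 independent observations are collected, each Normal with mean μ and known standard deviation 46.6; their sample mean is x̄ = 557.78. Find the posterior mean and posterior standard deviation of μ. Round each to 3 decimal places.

Posterior mean ≈ 533.226; posterior SD ≈ 15.514

Prior precision 1/τ₀² = 1/32.77² = 0.00093121; data precision n/σ² = 7/46.6² = 0.00322349.
Posterior precision = 0.00093121 + 0.00322349 = 0.00415470, giving posterior SD = 1/√0.00415470 = 15.514.
Posterior mean = (0.00093121·448.23 + 0.00322349·557.78) / 0.00415470 = 533.226.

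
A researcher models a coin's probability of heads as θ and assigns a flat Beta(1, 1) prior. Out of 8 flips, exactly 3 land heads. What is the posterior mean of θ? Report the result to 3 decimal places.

Observing 3 successes and 5 failures updates Beta(1, 1) by adding the success and failure counts to the two shape parameters: α = 1+3 = 4, β = 1+5 = 6.
E[θ | data] = 4/(4+6) = 0.400.

Posterior mean ≈ 0.400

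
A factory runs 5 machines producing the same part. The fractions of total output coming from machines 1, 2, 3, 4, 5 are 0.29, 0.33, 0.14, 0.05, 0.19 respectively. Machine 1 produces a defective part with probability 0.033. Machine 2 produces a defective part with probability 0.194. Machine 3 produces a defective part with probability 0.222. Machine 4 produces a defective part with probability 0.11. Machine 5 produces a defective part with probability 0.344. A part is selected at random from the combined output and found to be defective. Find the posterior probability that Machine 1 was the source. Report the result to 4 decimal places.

Tabulate prior·likelihood by source: [1] prior 0.29, lik 0.033, product 0.009570; [2] prior 0.33, lik 0.194, product 0.06402; [3] prior 0.14, lik 0.222, product 0.03108; [4] prior 0.05, lik 0.11, product 0.005500; [5] prior 0.19, lik 0.344, product 0.06536.
Normalizing constant = 0.17553; the posterior for Machine 1 is its product over the sum, 0.009570/0.17553 = 0.0545.

Posterior probability ≈ 0.0545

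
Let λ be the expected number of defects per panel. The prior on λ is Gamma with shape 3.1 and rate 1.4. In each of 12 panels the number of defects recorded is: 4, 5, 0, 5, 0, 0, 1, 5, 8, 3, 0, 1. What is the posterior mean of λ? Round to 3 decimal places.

Posterior mean ≈ 2.619

The Poisson likelihood adds the total count to the shape and the number of exposure periods to the rate. Here ∑xᵢ = 32 and n = 12, so shape 3.1→35.1 and rate 1.4→13.4.
E[λ | data] = 35.1/13.4 = 2.619.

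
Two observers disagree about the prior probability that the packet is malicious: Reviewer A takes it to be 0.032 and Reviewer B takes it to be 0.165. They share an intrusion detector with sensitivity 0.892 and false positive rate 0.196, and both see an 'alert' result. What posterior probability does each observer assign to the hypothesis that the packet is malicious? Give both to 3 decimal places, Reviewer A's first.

Reviewer A: 0.131; Reviewer B: 0.473

P('+'|H) = 0.892, P('+'|¬H) = 0.196.
Reviewer A: numerator 0.892·0.032 = 0.028544; evidence = 0.028544+0.196·0.968 = 0.21827; posterior = 0.131.
Reviewer B: numerator 0.892·0.165 = 0.14718; evidence = 0.14718+0.196·0.835 = 0.31084; posterior = 0.473.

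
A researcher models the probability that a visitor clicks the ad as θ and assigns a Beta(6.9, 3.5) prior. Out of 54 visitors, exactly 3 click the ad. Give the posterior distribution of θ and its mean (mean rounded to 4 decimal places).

Observing 3 successes and 51 failures updates Beta(6.9, 3.5) by adding the success and failure counts to the two shape parameters: α = 6.9+3 = 9.9, β = 3.5+51 = 54.5.
E[θ | data] = 9.9/(9.9+54.5) = 0.1537.

Posterior: Beta(9.9, 54.5); mean ≈ 0.1537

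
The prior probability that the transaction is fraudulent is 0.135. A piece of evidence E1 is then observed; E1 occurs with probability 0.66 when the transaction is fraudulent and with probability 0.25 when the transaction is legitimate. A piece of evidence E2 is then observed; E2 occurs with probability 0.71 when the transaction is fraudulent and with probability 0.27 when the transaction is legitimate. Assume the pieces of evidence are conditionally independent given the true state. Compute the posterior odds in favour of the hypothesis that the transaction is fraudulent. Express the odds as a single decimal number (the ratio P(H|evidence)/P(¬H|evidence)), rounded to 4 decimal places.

Prior odds = 0.135/(1−0.135) = 0.15607. In log-odds, ln(0.15607) = -1.8575.
Add log likelihood ratios: ln(2.6400) + ln(2.6296) = 1.9376.
Posterior log-odds = 0.080167, so posterior odds = exp(0.080167) = 1.0835.

Posterior odds ≈ 1.0835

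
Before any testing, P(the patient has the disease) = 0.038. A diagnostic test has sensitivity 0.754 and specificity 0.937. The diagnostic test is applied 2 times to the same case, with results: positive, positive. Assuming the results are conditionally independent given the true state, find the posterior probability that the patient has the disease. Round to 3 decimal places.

Posterior P(H) ≈ 0.850

With H the event that the patient has the disease, the joint likelihood of the observed sequence is P(data|H) = 0.754·0.754 = 0.56852 and P(data|¬H) = 0.063·0.063 = 0.0039690.
Bayes: P(H|data) = 0.038·0.56852 / (0.038·0.56852 + 0.962·0.0039690) = 0.021604/0.025422 = 0.8498.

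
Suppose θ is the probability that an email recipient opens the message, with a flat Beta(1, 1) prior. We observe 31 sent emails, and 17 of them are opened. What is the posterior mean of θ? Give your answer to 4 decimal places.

Observing 17 successes and 14 failures updates Beta(1, 1) by adding the success and failure counts to the two shape parameters: α = 1+17 = 18, β = 1+14 = 15.
E[θ | data] = 18/(18+15) = 0.5455.

Posterior mean ≈ 0.5455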